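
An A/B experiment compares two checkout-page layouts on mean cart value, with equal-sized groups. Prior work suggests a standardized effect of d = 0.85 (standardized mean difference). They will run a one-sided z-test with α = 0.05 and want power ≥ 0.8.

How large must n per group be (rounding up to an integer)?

Set Φ(δ − 1.645) = 0.8; then δ − 1.645 = Φ⁻¹(0.8) = 0.842, giving δ = 2.486.
δ = d·√(n/2) ⇒ n = 2(δ/d)² = 2 × (2.486 / 0.85)² = 17.11.
Round up to the next whole unit.

n = 18 per group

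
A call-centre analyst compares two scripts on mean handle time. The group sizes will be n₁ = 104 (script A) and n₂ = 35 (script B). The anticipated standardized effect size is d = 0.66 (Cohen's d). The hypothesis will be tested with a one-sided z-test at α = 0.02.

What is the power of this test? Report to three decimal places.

Noncentrality parameter: λ = d / √(1/n₁ + 1/n₂) = 0.66 / √(1/104 + 1/35) = 3.3774
Critical value for a one-sided test at α = 0.02: z_α = 2.054.
Power = P(Z > 2.054 − λ) = Φ(1.324) = 0.9072.

Power ≈ 0.907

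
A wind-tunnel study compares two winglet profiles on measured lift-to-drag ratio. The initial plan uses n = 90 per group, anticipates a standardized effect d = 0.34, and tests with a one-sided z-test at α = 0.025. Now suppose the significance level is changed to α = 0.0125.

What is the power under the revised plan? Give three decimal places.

Power ≈ 0.516

δ = d·√(n/2) = 0.34 × √(90/2) = 2.2808 (unchanged). New critical value: z_{0.0125} = 2.241.
Revised power = P(Z > 2.241 − δ) = Φ(0.039) = 0.5157.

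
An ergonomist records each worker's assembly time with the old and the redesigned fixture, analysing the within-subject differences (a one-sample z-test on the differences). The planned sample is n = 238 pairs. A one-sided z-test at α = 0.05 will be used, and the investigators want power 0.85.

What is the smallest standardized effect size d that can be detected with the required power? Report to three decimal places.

Need Φ(δ − 1.645) = 0.85, so δ = 1.645 + 1.036 = 2.681.
δ = d·√n ⇒ d = δ/√n = 2.681/√238 = 0.1738.

d ≈ 0.174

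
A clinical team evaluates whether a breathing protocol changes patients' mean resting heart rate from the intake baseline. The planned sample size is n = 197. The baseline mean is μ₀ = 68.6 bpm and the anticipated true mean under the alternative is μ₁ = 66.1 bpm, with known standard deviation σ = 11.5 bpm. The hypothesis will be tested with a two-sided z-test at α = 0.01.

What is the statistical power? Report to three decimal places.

Standardized effect: d = |μ₁ − μ₀| / σ = |66.1 − 68.6| / 11.5 = 0.2174
Noncentrality parameter: δ = d·√n = 0.2174 × √197 = 3.0512
Two-sided α = 0.01 → critical value z_{0.005} = 2.576.
Power = Φ(δ − 2.576) + Φ(−δ − 2.576) = Φ(0.475) + Φ(-5.627) = 0.6828 + 0.0000 = 0.6828.

Power ≈ 0.683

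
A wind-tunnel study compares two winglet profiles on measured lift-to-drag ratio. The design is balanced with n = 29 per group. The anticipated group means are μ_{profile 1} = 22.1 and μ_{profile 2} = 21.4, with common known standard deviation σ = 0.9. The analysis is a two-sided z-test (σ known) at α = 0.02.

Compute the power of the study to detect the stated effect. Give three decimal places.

Standardized effect: d = |μ_{profile 1} − μ_{profile 2}| / σ = |22.1 − 21.4| / 0.9 = 0.7778
Noncentrality parameter: δ = d·√(n/2) = 0.7778 × √(29/2) = 2.9617
Two-sided α = 0.02 → critical value z_{0.01} = 2.326.
Power = Φ(δ − 2.326) + Φ(−δ − 2.326) = Φ(0.635) + Φ(-5.288) = 0.7374 + 0.0000 = 0.7374.

Power ≈ 0.737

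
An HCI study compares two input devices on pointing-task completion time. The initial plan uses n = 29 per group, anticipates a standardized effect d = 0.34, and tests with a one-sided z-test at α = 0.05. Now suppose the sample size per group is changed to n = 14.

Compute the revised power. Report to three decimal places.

With n = 14 per group: δ = d·√(n/2) = 0.34 × √(14/2) = 0.8996. Critical value z_{0.05} = 1.645.
Revised power = Φ(δ − 1.645) = Φ(-0.745) = 0.2280.

Power ≈ 0.228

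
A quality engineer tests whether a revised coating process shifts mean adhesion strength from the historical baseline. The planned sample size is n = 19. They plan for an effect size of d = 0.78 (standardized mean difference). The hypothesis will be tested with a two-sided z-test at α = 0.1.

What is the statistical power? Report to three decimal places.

Noncentrality parameter: δ = d·√n = 0.78 × √19 = 3.3999
Two-sided α = 0.1 → critical value z_{0.05} = 1.645.
Power = Φ(δ − 1.645) + Φ(−δ − 1.645) = Φ(1.755) + Φ(-5.045) = 0.9604 + 0.0000 = 0.9604.

Power ≈ 0.960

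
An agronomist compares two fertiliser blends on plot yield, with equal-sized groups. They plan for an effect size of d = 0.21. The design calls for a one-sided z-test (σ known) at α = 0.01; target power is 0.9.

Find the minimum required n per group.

For power 0.9 need Φ(δ − z_{0.01}) = 0.9, so δ = z_{0.01} + z_{0.10} = 2.326 + 1.282 = 3.608.
δ = d·√(n/2) ⇒ n = 2(δ/d)² = 2 × (3.608 / 0.21)² = 590.34.
Rounding up, n = 591 per group.

n = 591 per group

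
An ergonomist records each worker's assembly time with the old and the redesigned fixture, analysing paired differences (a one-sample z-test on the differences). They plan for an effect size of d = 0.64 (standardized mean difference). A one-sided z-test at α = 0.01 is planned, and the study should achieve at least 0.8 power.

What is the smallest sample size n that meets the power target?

n = 25

Set Φ(δ − 2.326) = 0.8; then δ − 2.326 = Φ⁻¹(0.8) = 0.842, giving δ = 3.168.
δ = d·√n ⇒ n = (δ/d)² = (3.168 / 0.64)² = 24.50.
Round up to the next whole unit.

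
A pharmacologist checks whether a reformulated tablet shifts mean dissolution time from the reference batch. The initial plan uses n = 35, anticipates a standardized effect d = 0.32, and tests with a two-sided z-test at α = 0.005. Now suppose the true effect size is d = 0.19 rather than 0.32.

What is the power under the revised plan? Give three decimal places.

With d = 0.19: δ = d·√n = 0.19 × √35 = 1.1241. Critical value z_{0.0025} = 2.807.
Revised power = Φ(δ − 2.807) + Φ(−δ − 2.807) = Φ(-1.683) + Φ(-3.931) = 0.0462 + 0.0000 = 0.0462.

Power ≈ 0.046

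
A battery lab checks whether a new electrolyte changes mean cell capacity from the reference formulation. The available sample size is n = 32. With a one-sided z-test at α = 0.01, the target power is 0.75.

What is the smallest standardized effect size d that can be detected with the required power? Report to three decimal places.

d ≈ 0.530

Required noncentrality: δ = z_{0.01} + z_{0.25} = 2.326 + 0.674 = 3.001.
δ = d·√n ⇒ d = δ/√n = 3.001/√32 = 0.5305.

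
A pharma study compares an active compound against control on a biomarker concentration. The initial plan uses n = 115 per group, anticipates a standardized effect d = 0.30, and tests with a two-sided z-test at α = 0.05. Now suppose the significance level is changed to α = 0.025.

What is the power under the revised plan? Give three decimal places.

Power ≈ 0.513

δ = d·√(n/2) = 0.30 × √(115/2) = 2.2749 (unchanged). New critical value: z_{0.0125} = 2.241.
Revised power = Φ(δ − 2.241) + Φ(−δ − 2.241) = Φ(0.033) + Φ(-4.516) = 0.5133 + 0.0000 = 0.5133.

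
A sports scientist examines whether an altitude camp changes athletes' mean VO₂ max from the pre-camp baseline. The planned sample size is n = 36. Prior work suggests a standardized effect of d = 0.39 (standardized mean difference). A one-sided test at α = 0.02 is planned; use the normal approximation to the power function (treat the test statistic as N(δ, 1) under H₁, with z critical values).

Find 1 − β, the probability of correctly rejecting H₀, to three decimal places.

Power ≈ 0.613

Noncentrality parameter: δ = d·√n = 0.39 × √36 = 2.3400
Critical value for a one-sided test at α = 0.02: z_α = 2.054.
Power = P(Z > 2.054 − δ) = Φ(0.286) = 0.6127.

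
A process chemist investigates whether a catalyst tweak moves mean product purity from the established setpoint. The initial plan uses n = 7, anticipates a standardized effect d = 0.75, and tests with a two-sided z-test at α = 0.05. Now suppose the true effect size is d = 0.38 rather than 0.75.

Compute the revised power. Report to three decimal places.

With d = 0.38: δ = d·√n = 0.38 × √7 = 1.0054. Critical value z_{0.025} = 1.960.
Revised power = Φ(δ − 1.960) + Φ(−δ − 1.960) = Φ(-0.955) + Φ(-2.965) = 0.1699 + 0.0015 = 0.1714.

Power ≈ 0.171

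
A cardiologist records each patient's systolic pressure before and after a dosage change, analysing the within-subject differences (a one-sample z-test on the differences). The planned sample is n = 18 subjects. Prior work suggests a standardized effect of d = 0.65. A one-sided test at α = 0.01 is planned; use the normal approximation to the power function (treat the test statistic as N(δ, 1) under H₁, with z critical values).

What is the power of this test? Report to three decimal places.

Power ≈ 0.667

Noncentrality parameter: δ = d·√n = 0.65 × √18 = 2.7577
One-sided α = 0.01 → critical value z_{0.01} = 2.326.
Power = P(Z > 2.326 − δ) = Φ(0.431) = 0.6669.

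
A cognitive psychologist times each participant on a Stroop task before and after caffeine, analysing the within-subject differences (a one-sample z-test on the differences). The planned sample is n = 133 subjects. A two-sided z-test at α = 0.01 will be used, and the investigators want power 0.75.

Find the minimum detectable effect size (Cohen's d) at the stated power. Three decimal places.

d ≈ 0.282

Required noncentrality: δ = z_{0.005} + z_{0.25} = 2.576 + 0.674 = 3.250.
(The second rejection-region term Φ(−δ − z_{α/2}) is negligible and dropped.)
δ = d·√n ⇒ d = δ/√n = 3.250/√133 = 0.2818.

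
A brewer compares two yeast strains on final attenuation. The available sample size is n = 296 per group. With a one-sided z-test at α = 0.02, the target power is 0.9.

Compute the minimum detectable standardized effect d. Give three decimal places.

d ≈ 0.274

Required noncentrality: δ = z_{0.02} + z_{0.10} = 2.054 + 1.282 = 3.335.
δ = d·√(n/2) ⇒ d = δ/√(n/2) = 3.335/√(296/2) = 0.2742.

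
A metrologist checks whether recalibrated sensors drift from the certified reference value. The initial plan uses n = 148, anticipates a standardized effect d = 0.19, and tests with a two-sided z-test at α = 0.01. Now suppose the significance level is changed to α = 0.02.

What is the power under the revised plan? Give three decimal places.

δ = d·√n = 0.19 × √148 = 2.3114 (unchanged). New critical value: z_{0.01} = 2.326.
Revised power = Φ(δ − 2.326) + Φ(−δ − 2.326) = Φ(-0.015) + Φ(-4.638) = 0.4941 + 0.0000 = 0.4941.

Power ≈ 0.494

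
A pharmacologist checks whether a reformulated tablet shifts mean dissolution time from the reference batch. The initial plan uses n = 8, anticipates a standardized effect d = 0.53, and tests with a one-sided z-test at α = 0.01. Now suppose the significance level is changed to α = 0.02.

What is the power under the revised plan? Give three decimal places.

δ = d·√n = 0.53 × √8 = 1.4991 (unchanged). New critical value: z_{0.02} = 2.054.
Revised power = Φ(δ − 2.054) = Φ(-0.555) = 0.2896.

Power ≈ 0.290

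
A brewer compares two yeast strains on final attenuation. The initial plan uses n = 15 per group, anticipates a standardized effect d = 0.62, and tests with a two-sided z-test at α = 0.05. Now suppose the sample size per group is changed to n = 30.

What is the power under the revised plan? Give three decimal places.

With n = 30 per group: δ = d·√(n/2) = 0.62 × √(30/2) = 2.4012. Critical value z_{0.025} = 1.960.
Revised power = Φ(δ − 1.960) + Φ(−δ − 1.960) = Φ(0.441) + Φ(-4.361) = 0.6705 + 0.0000 = 0.6705.

Power ≈ 0.671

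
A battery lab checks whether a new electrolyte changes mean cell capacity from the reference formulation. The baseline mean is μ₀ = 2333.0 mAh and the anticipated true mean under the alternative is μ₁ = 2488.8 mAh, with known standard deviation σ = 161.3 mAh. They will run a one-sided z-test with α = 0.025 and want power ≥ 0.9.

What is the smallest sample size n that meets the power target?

Standardized effect: d = |μ₁ − μ₀| / σ = |2488.8 − 2333.0| / 161.3 = 0.9659
Set Φ(δ − 1.960) = 0.9; then δ − 1.960 = Φ⁻¹(0.9) = 1.282, giving δ = 3.242.
δ = d·√n ⇒ n = (δ/d)² = (3.242 / 0.9659)² = 11.26.
Round up to the next whole unit.

n = 12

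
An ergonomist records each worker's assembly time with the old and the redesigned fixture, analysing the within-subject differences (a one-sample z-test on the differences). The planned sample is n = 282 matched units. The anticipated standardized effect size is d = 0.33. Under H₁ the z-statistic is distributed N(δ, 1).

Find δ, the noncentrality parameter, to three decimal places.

δ ≈ 5.542

δ = d·√n = 0.33 × √282 = 5.5416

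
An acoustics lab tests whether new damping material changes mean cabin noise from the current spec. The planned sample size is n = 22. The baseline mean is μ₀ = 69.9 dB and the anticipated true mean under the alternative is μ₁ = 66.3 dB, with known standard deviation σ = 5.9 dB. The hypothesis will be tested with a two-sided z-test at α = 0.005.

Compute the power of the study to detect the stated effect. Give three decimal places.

Power ≈ 0.522

Standardized effect: d = |μ₁ − μ₀| / σ = |66.3 − 69.9| / 5.9 = 0.6102
Noncentrality parameter: δ = d·√n = 0.6102 × √22 = 2.8619
Two-sided α = 0.005 → critical value z_{0.0025} = 2.807.
Power = Φ(δ − 2.807) + Φ(−δ − 2.807) = Φ(0.055) + Φ(-5.669) = 0.5219 + 0.0000 = 0.5219.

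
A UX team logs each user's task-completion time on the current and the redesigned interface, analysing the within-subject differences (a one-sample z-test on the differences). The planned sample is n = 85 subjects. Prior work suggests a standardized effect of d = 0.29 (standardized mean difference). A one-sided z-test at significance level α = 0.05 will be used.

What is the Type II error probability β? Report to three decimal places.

Noncentrality parameter: δ = d·√n = 0.29 × √85 = 2.6737
Critical value for a one-sided test at α = 0.05: z_α = 1.645.
Power = P(Z > 1.645 − δ) = Φ(1.029) = 0.8482.
Type II error: β = 1 − power = 1 − 0.8482 = 0.1518.

β ≈ 0.152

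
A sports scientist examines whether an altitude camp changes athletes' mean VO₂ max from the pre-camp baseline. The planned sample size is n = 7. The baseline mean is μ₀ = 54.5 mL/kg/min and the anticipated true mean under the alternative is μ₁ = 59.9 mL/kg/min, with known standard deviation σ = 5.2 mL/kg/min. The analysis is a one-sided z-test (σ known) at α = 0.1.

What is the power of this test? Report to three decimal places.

Standardized effect: d = |μ₁ − μ₀| / σ = |59.9 − 54.5| / 5.2 = 1.0385
Noncentrality parameter: λ = d·√n = 1.0385 × √7 = 2.7475
One-sided α = 0.1 → critical value z_{0.1} = 1.282.
Power = Φ(λ − 1.282) = Φ(1.466) = 0.9287.

Power ≈ 0.929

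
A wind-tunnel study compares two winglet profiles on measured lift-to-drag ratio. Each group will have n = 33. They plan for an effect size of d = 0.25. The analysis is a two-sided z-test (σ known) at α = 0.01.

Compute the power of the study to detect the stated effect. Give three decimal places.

Noncentrality parameter: δ = d·√(n/2) = 0.25 × √(33/2) = 1.0155
Two-sided α = 0.01 → critical value z_{0.005} = 2.576.
Power = Φ(δ − 2.576) + Φ(−δ − 2.576) = Φ(-1.560) + Φ(-3.591) = 0.0593 + 0.0002 = 0.0595.

Power ≈ 0.060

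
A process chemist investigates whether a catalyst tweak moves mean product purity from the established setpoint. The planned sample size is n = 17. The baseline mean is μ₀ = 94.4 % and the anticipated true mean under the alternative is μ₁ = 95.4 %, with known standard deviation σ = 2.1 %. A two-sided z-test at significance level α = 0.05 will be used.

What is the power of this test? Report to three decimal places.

Standardized effect: d = |μ₁ − μ₀| / σ = |95.4 − 94.4| / 2.1 = 0.4762
Noncentrality parameter: δ = d·√n = 0.4762 × √17 = 1.9634
Two-sided α = 0.05 → critical value z_{0.025} = 1.960.
Power = Φ(δ − 1.960) + Φ(−δ − 1.960) = Φ(0.003) + Φ(-3.923) = 0.5014 + 0.0000 = 0.5014.

Power ≈ 0.501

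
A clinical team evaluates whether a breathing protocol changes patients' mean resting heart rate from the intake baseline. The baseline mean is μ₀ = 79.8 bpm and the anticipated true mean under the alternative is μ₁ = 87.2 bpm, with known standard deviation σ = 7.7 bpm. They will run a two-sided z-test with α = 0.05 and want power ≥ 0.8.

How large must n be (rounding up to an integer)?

n = 9

Standardized effect: d = |μ₁ − μ₀| / σ = |87.2 − 79.8| / 7.7 = 0.9610
For power 0.8 need Φ(δ − z_{0.025}) = 0.8, so δ = z_{0.025} + z_{0.20} = 1.960 + 0.842 = 2.802.
(The Φ(−δ − z_{α/2}) term is vanishingly small for δ > 0 and is dropped in the standard sample-size formula.)
δ = d·√n ⇒ n = (δ/d)² = (2.802 / 0.9610)² = 8.50.
Round up to the next whole unit.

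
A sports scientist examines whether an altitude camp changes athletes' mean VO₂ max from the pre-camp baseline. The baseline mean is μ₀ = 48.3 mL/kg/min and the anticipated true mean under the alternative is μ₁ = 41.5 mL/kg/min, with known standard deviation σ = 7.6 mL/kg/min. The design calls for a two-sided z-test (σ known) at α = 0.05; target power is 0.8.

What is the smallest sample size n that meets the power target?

n = 10

Standardized effect: d = |μ₁ − μ₀| / σ = |41.5 − 48.3| / 7.6 = 0.8947
Set Φ(δ − 1.960) = 0.8; then δ − 1.960 = Φ⁻¹(0.8) = 0.842, giving δ = 2.802.
(The Φ(−δ − z_{α/2}) term is vanishingly small for δ > 0 and is dropped in the standard sample-size formula.)
δ = d·√n ⇒ n = (δ/d)² = (2.802 / 0.8947)² = 9.80.
Round up to the next whole unit.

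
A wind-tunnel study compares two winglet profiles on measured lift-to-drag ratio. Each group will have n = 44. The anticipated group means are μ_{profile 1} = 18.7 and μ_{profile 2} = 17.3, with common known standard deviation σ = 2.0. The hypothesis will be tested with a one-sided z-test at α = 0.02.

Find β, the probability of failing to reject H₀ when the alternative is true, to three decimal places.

β ≈ 0.109

Standardized effect: d = |μ_{profile 1} − μ_{profile 2}| / σ = |18.7 − 17.3| / 2.0 = 0.7000
Noncentrality parameter: δ = d·√(n/2) = 0.7000 × √(44/2) = 3.2833
Critical value for a one-sided test at α = 0.02: z_α = 2.054.
Power = P(Z > 2.054 − δ) = Φ(1.230) = 0.8906.
Type II error: β = 1 − power = 1 − 0.8906 = 0.1094.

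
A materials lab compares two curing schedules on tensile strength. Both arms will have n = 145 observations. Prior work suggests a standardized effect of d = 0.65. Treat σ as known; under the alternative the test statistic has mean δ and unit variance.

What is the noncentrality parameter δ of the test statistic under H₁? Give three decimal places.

The noncentrality parameter scales effect size by the design's sample-size factor: δ = d·√(n/2) = 0.65 × √(145/2) = 5.5346

δ ≈ 5.535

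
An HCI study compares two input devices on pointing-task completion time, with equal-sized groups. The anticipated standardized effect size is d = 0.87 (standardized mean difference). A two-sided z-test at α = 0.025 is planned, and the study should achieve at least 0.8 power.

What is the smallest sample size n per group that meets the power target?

n = 26 per group

For power 0.8 need Φ(δ − z_{0.0125}) = 0.8, so δ = z_{0.0125} + z_{0.20} = 2.241 + 0.842 = 3.083.
(The Φ(−δ − z_{α/2}) term is vanishingly small for δ > 0 and is dropped in the standard sample-size formula.)
δ = d·√(n/2) ⇒ n = 2(δ/d)² = 2 × (3.083 / 0.87)² = 25.12.
Rounding up, n = 26 per group.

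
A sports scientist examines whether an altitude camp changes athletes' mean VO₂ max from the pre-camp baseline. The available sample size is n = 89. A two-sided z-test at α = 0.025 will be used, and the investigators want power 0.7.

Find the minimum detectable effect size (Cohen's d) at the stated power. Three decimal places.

Required noncentrality: δ = z_{0.0125} + z_{0.30} = 2.241 + 0.524 = 2.766.
(Lower-tail contribution to power is negligible for δ > 0.)
δ = d·√n ⇒ d = δ/√n = 2.766/√89 = 0.2932.

d ≈ 0.293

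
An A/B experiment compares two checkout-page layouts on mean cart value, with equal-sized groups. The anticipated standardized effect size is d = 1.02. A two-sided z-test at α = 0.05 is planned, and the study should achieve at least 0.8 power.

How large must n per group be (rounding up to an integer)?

n = 16 per group

For power 0.8 need Φ(δ − z_{0.025}) = 0.8, so δ = z_{0.025} + z_{0.20} = 1.960 + 0.842 = 2.802.
(For δ > 0 the lower-tail rejection region contributes negligibly to power, so the one-term inversion is standard.)
δ = d·√(n/2) ⇒ n = 2(δ/d)² = 2 × (2.802 / 1.02)² = 15.09.
Rounding up, n = 16 per group.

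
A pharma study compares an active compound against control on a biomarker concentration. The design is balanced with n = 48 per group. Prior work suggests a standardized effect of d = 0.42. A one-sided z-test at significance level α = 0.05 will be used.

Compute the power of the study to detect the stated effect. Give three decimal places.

Noncentrality parameter: δ = d·√(n/2) = 0.42 × √(48/2) = 2.0576
One-sided α = 0.05 → critical value z_{0.05} = 1.645.
Power = P(Z > 1.645 − δ) = Φ(0.413) = 0.6601.

Power ≈ 0.660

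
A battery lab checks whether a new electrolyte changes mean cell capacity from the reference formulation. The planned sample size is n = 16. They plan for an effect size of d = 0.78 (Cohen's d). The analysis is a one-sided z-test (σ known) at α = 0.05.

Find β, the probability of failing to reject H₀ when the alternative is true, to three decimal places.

β ≈ 0.070

Noncentrality parameter: δ = d·√n = 0.78 × √16 = 3.1200
One-sided α = 0.05 → critical value z_{0.05} = 1.645.
Power = Φ(δ − 1.645) = Φ(1.475) = 0.9299.
Type II error: β = 1 − power = 1 − 0.9299 = 0.0701.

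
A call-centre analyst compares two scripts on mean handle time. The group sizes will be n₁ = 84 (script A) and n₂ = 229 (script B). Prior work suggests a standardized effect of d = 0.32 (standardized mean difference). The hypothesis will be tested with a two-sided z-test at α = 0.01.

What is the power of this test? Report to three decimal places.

Power ≈ 0.473

Noncentrality parameter: δ = d / √(1/n₁ + 1/n₂) = 0.32 / √(1/84 + 1/229) = 2.5086
Two-sided α = 0.01 → critical value z_{0.005} = 2.576.
Power = Φ(δ − 2.576) + Φ(−δ − 2.576) = Φ(-0.067) + Φ(-5.084) = 0.4732 + 0.0000 = 0.4732.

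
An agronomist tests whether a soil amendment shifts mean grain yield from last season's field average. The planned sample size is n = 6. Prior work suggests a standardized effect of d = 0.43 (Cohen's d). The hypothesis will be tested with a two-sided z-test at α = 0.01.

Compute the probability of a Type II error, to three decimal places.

Noncentrality parameter: δ = d·√n = 0.43 × √6 = 1.0533
Critical value for a two-sided test at α = 0.01: z_{α/2} = 2.576.
Power = Φ(δ − 2.576) + Φ(−δ − 2.576) = Φ(-1.523) + Φ(-3.629) = 0.0639 + 0.0001 = 0.0641.
Type II error: β = 1 − power = 1 − 0.0641 = 0.9359.

β ≈ 0.936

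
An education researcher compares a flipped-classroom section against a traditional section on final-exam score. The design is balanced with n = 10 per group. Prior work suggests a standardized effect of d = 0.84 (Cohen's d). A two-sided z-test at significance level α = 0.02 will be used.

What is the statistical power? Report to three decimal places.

Noncentrality parameter: δ = d·√(n/2) = 0.84 × √(10/2) = 1.8783
Critical value for a two-sided test at α = 0.02: z_{α/2} = 2.326.
Power = Φ(δ − 2.326) + Φ(−δ − 2.326) = Φ(-0.448) + Φ(-4.205) = 0.3271 + 0.0000 = 0.3271.

Power ≈ 0.327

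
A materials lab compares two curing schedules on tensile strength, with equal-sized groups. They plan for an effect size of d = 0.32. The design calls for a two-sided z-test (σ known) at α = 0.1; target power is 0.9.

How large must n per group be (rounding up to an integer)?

Set Φ(δ − 1.645) = 0.9; then δ − 1.645 = Φ⁻¹(0.9) = 1.282, giving δ = 2.926.
(The Φ(−δ − z_{α/2}) term is vanishingly small for δ > 0 and is dropped in the standard sample-size formula.)
δ = d·√(n/2) ⇒ n = 2(δ/d)² = 2 × (2.926 / 0.32)² = 167.26.
Rounding up, n = 168 per group.

n = 168 per group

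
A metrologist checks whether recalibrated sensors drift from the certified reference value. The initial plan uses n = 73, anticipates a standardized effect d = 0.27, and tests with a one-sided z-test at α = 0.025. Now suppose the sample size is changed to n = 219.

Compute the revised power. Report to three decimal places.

With n = 219: δ = d·√n = 0.27 × √219 = 3.9956. Critical value z_{0.025} = 1.960.
Revised power = P(Z > 1.960 − δ) = Φ(2.036) = 0.9791.

Power ≈ 0.979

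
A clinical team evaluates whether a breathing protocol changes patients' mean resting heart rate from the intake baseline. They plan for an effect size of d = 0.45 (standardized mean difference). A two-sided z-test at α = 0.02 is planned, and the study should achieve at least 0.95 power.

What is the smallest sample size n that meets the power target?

n = 78

For power 0.95 need Φ(δ − z_{0.01}) = 0.95, so δ = z_{0.01} + z_{0.05} = 2.326 + 1.645 = 3.971.
(For δ > 0 the lower-tail rejection region contributes negligibly to power, so the one-term inversion is standard.)
δ = d·√n ⇒ n = (δ/d)² = (3.971 / 0.45)² = 77.88.
Rounding up, n = 78.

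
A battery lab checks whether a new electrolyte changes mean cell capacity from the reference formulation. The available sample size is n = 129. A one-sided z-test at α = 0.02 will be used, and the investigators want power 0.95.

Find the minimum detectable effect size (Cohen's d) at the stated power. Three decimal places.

Need Φ(δ − 2.054) = 0.95, so δ = 2.054 + 1.645 = 3.699.
δ = d·√n ⇒ d = δ/√n = 3.699/√129 = 0.3256.

d ≈ 0.326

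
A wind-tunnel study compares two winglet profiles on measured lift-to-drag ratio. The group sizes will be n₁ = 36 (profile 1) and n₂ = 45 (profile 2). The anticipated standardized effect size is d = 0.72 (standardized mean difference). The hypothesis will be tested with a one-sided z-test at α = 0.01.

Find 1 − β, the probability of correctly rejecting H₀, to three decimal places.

Power ≈ 0.814

Noncentrality parameter: δ = d / √(1/n₁ + 1/n₂) = 0.72 / √(1/36 + 1/45) = 3.2199
Critical value for a one-sided test at α = 0.01: z_α = 2.326.
Power = P(Z > 2.326 − δ) = Φ(0.894) = 0.8142.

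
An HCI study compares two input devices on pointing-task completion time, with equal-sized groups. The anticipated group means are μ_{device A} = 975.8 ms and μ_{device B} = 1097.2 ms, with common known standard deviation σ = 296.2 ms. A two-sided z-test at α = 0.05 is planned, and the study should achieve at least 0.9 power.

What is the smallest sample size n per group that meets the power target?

n = 126 per group

Standardized effect: d = |μ_{device A} − μ_{device B}| / σ = |975.8 − 1097.2| / 296.2 = 0.4099
Set Φ(δ − 1.960) = 0.9; then δ − 1.960 = Φ⁻¹(0.9) = 1.282, giving δ = 3.242.
(For δ > 0 the lower-tail rejection region contributes negligibly to power, so the one-term inversion is standard.)
δ = d·√(n/2) ⇒ n = 2(δ/d)² = 2 × (3.242 / 0.4099)² = 125.10.
Round up to the next whole unit.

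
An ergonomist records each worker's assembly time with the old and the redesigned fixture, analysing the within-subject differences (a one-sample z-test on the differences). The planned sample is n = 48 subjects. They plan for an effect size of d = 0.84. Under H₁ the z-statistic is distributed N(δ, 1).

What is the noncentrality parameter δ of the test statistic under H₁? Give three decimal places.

δ = d·√n = 0.84 × √48 = 5.8197

δ ≈ 5.820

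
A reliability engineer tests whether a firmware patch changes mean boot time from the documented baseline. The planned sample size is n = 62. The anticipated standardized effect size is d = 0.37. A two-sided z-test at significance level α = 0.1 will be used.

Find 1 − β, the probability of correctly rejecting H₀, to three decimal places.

Noncentrality parameter: δ = d·√n = 0.37 × √62 = 2.9134
Two-sided α = 0.1 → critical value z_{0.05} = 1.645.
Power = Φ(δ − 1.645) + Φ(−δ − 1.645) = Φ(1.269) + Φ(-4.558) = 0.8977 + 0.0000 = 0.8977.

Power ≈ 0.898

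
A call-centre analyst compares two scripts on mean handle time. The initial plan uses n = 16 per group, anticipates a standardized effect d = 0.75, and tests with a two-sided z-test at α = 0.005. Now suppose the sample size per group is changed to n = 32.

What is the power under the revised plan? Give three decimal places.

With n = 32 per group: δ = d·√(n/2) = 0.75 × √(32/2) = 3.0000. Critical value z_{0.0025} = 2.807.
Revised power = Φ(δ − 2.807) + Φ(−δ − 2.807) = Φ(0.193) + Φ(-5.807) = 0.5765 + 0.0000 = 0.5765.

Power ≈ 0.577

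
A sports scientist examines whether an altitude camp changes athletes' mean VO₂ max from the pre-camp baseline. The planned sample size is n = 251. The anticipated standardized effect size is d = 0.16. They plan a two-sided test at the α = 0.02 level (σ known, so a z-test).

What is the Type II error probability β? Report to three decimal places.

β ≈ 0.417

Noncentrality parameter: δ = d·√n = 0.16 × √251 = 2.5349
Critical value for a two-sided test at α = 0.02: z_{α/2} = 2.326.
Power = Φ(δ − 2.326) + Φ(−δ − 2.326) = Φ(0.209) + Φ(-4.861) = 0.5826 + 0.0000 = 0.5826.
Type II error: β = 1 − power = 1 − 0.5826 = 0.4174.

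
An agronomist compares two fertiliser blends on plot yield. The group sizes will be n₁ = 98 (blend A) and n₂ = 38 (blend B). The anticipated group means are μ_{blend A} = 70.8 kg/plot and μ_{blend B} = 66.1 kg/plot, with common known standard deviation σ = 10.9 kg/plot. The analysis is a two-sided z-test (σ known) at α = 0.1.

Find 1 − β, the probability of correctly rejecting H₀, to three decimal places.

Standardized effect: d = |μ_{blend A} − μ_{blend B}| / σ = |70.8 − 66.1| / 10.9 = 0.4312
Noncentrality parameter: δ = d / √(1/n₁ + 1/n₂) = 0.4312 / √(1/98 + 1/38) = 2.2564
Critical value for a two-sided test at α = 0.1: z_{α/2} = 1.645.
Power = Φ(δ − 1.645) + Φ(−δ − 1.645) = Φ(0.611) + Φ(-3.901) = 0.7296 + 0.0000 = 0.7296.

Power ≈ 0.730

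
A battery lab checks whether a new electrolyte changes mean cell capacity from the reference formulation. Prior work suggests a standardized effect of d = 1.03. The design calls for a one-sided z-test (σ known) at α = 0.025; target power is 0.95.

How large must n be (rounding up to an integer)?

For power 0.95 need Φ(δ − z_{0.025}) = 0.95, so δ = z_{0.025} + z_{0.05} = 1.960 + 1.645 = 3.605.
δ = d·√n ⇒ n = (δ/d)² = (3.605 / 1.03)² = 12.25.
Round up to the next whole unit.

n = 13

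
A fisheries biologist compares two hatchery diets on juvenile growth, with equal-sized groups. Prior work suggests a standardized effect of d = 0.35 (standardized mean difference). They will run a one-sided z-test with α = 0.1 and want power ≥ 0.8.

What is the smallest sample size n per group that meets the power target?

n = 74 per group

Set Φ(δ − 1.282) = 0.8; then δ − 1.282 = Φ⁻¹(0.8) = 0.842, giving δ = 2.123.
δ = d·√(n/2) ⇒ n = 2(δ/d)² = 2 × (2.123 / 0.35)² = 73.60.
Round up to the next whole unit.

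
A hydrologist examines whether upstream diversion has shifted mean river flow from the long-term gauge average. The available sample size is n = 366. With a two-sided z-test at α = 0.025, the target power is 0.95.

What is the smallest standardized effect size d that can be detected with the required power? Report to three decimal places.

d ≈ 0.203

Required noncentrality: δ = z_{0.0125} + z_{0.05} = 2.241 + 1.645 = 3.886.
(Lower-tail contribution to power is negligible for δ > 0.)
δ = d·√n ⇒ d = δ/√n = 3.886/√366 = 0.2031.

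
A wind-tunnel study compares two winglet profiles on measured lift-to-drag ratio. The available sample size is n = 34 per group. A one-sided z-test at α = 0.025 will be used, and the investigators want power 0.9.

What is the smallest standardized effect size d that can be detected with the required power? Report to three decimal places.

Required noncentrality: δ = z_{0.025} + z_{0.10} = 1.960 + 1.282 = 3.242.
δ = d·√(n/2) ⇒ d = δ/√(n/2) = 3.242/√(34/2) = 0.7862.

d ≈ 0.786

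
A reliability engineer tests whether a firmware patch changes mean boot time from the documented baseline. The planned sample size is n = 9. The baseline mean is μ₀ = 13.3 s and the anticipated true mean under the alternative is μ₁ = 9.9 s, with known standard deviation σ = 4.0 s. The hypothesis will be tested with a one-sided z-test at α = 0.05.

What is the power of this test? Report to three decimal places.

Standardized effect: d = |μ₁ − μ₀| / σ = |9.9 − 13.3| / 4.0 = 0.8500
Noncentrality parameter: δ = d·√n = 0.8500 × √9 = 2.5500
One-sided α = 0.05 → critical value z_{0.05} = 1.645.
Power = P(Z > 1.645 − δ) = Φ(0.905) = 0.8173.

Power ≈ 0.817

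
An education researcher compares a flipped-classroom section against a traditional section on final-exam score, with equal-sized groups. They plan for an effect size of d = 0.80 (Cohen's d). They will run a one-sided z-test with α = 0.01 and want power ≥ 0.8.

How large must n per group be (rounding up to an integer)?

n = 32 per group

For power 0.8 need Φ(δ − z_{0.01}) = 0.8, so δ = z_{0.01} + z_{0.20} = 2.326 + 0.842 = 3.168.
δ = d·√(n/2) ⇒ n = 2(δ/d)² = 2 × (3.168 / 0.80)² = 31.36.
Rounding up, n = 32 per group.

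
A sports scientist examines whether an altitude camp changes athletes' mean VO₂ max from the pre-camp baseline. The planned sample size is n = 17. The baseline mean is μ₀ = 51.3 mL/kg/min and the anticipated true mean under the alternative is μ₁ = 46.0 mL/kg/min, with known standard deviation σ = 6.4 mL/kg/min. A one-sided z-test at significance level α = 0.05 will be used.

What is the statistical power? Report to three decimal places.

Power ≈ 0.962

Standardized effect: d = |μ₁ − μ₀| / σ = |46.0 − 51.3| / 6.4 = 0.8281
Noncentrality parameter: λ = d·√n = 0.8281 × √17 = 3.4144
One-sided α = 0.05 → critical value z_{0.05} = 1.645.
Power = P(Z > 1.645 − λ) = Φ(1.770) = 0.9616.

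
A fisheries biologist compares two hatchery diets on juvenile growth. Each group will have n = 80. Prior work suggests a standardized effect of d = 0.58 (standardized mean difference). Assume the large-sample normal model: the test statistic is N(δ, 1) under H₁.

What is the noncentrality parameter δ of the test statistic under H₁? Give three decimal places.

δ = d·√(n/2) = 0.58 × √(80/2) = 3.6682

δ ≈ 3.668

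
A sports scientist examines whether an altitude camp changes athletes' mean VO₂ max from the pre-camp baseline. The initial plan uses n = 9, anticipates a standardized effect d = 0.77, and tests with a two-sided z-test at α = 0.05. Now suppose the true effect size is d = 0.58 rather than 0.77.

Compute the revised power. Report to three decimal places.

Power ≈ 0.413

With d = 0.58: δ = d·√n = 0.58 × √9 = 1.7400. Critical value z_{0.025} = 1.960.
Revised power = Φ(δ − 1.960) + Φ(−δ − 1.960) = Φ(-0.220) + Φ(-3.700) = 0.4129 + 0.0001 = 0.4131.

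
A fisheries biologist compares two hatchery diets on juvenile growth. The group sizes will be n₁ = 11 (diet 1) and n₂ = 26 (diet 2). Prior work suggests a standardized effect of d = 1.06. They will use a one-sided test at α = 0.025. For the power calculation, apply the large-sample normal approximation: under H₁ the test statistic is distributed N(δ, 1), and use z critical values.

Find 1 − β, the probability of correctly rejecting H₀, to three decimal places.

Power ≈ 0.838

Noncentrality parameter: δ = d / √(1/n₁ + 1/n₂) = 1.06 / √(1/11 + 1/26) = 2.9471
One-sided α = 0.025 → critical value z_{0.025} = 1.960.
Power = Φ(δ − 1.960) = Φ(0.987) = 0.8382.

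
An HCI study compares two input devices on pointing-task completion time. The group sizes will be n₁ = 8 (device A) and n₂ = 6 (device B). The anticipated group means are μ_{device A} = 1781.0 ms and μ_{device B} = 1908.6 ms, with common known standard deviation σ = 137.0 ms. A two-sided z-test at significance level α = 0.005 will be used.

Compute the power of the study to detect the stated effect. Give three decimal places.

Power ≈ 0.140

Standardized effect: d = |μ_{device A} − μ_{device B}| / σ = |1781.0 − 1908.6| / 137.0 = 0.9314
Noncentrality parameter: λ = d / √(1/n₁ + 1/n₂) = 0.9314 / √(1/8 + 1/6) = 1.7246
Two-sided α = 0.005 → critical value z_{0.0025} = 2.807.
Power = Φ(λ − 2.807) + Φ(−λ − 2.807) = Φ(-1.082) + Φ(-4.532) = 0.1395 + 0.0000 = 0.1395.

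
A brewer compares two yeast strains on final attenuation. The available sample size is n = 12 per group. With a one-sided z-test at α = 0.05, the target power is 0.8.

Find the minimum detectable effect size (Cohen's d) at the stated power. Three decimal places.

Need Φ(δ − 1.645) = 0.8, so δ = 1.645 + 0.842 = 2.486.
δ = d·√(n/2) ⇒ d = δ/√(n/2) = 2.486/√(12/2) = 1.0151.

d ≈ 1.015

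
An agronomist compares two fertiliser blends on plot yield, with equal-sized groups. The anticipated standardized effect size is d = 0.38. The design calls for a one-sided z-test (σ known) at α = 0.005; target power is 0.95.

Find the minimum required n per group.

Set Φ(δ − 2.576) = 0.95; then δ − 2.576 = Φ⁻¹(0.95) = 1.645, giving δ = 4.221.
δ = d·√(n/2) ⇒ n = 2(δ/d)² = 2 × (4.221 / 0.38)² = 246.73.
Rounding up, n = 247 per group.

n = 247 per group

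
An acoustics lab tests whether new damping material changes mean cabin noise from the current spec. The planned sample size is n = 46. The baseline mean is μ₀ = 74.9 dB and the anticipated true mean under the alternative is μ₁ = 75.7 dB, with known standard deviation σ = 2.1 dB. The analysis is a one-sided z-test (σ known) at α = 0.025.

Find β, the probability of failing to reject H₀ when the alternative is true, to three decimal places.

β ≈ 0.266

Standardized effect: d = |μ₁ − μ₀| / σ = |75.7 − 74.9| / 2.1 = 0.3810
Noncentrality parameter: δ = d·√n = 0.3810 × √46 = 2.5837
One-sided α = 0.025 → critical value z_{0.025} = 1.960.
Power = P(Z > 1.960 − δ) = Φ(0.624) = 0.7336.
Type II error: β = 1 − power = 1 − 0.7336 = 0.2664.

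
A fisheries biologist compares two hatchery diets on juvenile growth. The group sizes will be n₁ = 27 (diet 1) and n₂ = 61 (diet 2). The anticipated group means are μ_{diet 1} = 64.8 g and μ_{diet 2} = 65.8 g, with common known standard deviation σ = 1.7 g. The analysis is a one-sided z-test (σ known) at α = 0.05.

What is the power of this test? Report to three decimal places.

Standardized effect: d = |μ_{diet 1} − μ_{diet 2}| / σ = |64.8 − 65.8| / 1.7 = 0.5882
Noncentrality parameter: δ = d / √(1/n₁ + 1/n₂) = 0.5882 / √(1/27 + 1/61) = 2.5448
One-sided α = 0.05 → critical value z_{0.05} = 1.645.
Power = P(Z > 1.645 − δ) = Φ(0.900) = 0.8159.

Power ≈ 0.816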